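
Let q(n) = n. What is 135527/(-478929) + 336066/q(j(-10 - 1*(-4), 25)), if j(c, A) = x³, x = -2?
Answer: -80476418765/1915716 ≈ -42009.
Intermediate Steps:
j(c, A) = -8 (j(c, A) = (-2)³ = -8)
135527/(-478929) + 336066/q(j(-10 - 1*(-4), 25)) = 135527/(-478929) + 336066/(-8) = 135527*(-1/478929) + 336066*(-⅛) = -135527/478929 - 168033/4 = -80476418765/1915716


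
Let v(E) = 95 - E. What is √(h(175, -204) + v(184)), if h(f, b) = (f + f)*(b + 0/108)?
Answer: I*√71489 ≈ 267.37*I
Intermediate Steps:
h(f, b) = 2*b*f (h(f, b) = (2*f)*(b + 0*(1/108)) = (2*f)*(b + 0) = (2*f)*b = 2*b*f)
√(h(175, -204) + v(184)) = √(2*(-204)*175 + (95 - 1*184)) = √(-71400 + (95 - 184)) = √(-71400 - 89) = √(-71489) = I*√71489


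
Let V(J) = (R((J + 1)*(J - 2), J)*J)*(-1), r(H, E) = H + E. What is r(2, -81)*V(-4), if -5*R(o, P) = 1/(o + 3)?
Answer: 316/105 ≈ 3.0095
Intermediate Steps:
r(H, E) = E + H
R(o, P) = -1/(5*(3 + o)) (R(o, P) = -1/(5*(o + 3)) = -1/(5*(3 + o)))
V(J) = J/(15 + 5*(1 + J)*(-2 + J)) (V(J) = ((-1/(15 + 5*((J + 1)*(J - 2))))*J)*(-1) = ((-1/(15 + 5*((1 + J)*(-2 + J))))*J)*(-1) = ((-1/(15 + 5*(1 + J)*(-2 + J)))*J)*(-1) = -J/(15 + 5*(1 + J)*(-2 + J))*(-1) = J/(15 + 5*(1 + J)*(-2 + J)))
r(2, -81)*V(-4) = (-81 + 2)*((⅕)*(-4)/(1 + (-4)² - 1*(-4))) = -79*(-4)/(5*(1 + 16 + 4)) = -79*(-4)/(5*21) = -79*(-4/105) = 316/105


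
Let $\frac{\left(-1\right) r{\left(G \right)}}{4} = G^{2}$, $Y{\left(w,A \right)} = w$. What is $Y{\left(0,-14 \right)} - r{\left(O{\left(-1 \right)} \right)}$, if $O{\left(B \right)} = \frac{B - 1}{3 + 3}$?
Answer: $\frac{4}{9} \approx 0.44444$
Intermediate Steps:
$O{\left(B \right)} = - \frac{1}{6} + \frac{B}{6}$ ($O{\left(B \right)} = \frac{-1 + B}{6} = \left(-1 + B\right) \frac{1}{6} = - \frac{1}{6} + \frac{B}{6}$)
$r{\left(G \right)} = - 4 G^{2}$
$Y{\left(0,-14 \right)} - r{\left(O{\left(-1 \right)} \right)} = 0 - - 4 \left(- \frac{1}{6} + \frac{1}{6} \left(-1\right)\right)^{2} = 0 - - 4 \left(- \frac{1}{6} - \frac{1}{6}\right)^{2} = 0 - - 4 \left(- \frac{1}{3}\right)^{2} = 0 - \left(-4\right) \frac{1}{9} = 0 - - \frac{4}{9} = 0 + \frac{4}{9} = \frac{4}{9}$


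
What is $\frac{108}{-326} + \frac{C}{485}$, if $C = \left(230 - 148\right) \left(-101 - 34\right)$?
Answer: $- \frac{366120}{15811} \approx -23.156$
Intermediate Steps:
$C = -11070$ ($C = 82 \left(-135\right) = -11070$)
$\frac{108}{-326} + \frac{C}{485} = \frac{108}{-326} - \frac{11070}{485} = 108 \left(- \frac{1}{326}\right) - \frac{2214}{97} = - \frac{54}{163} - \frac{2214}{97} = - \frac{366120}{15811}$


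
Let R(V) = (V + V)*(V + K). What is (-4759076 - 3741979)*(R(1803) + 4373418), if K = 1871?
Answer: -149804418064410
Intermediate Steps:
R(V) = 2*V*(1871 + V) (R(V) = (V + V)*(V + 1871) = (2*V)*(1871 + V) = 2*V*(1871 + V))
(-4759076 - 3741979)*(R(1803) + 4373418) = (-4759076 - 3741979)*(2*1803*(1871 + 1803) + 4373418) = -8501055*(2*1803*3674 + 4373418) = -8501055*(13248444 + 4373418) = -8501055*17621862 = -149804418064410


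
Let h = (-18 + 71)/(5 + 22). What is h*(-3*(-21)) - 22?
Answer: 305/3 ≈ 101.67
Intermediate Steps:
h = 53/27 ≈ 1.9630
h*(-3*(-21)) - 22 = 53*(-3*(-21))/27 - 22 = (53/27)*63 - 22 = 371/3 - 22 = 305/3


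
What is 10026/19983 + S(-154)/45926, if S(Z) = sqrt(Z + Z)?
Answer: 3342/6661 + I*sqrt(77)/22963 ≈ 0.50173 + 0.00038214*I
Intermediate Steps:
S(Z) = sqrt(2)*sqrt(Z) (S(Z) = sqrt(2*Z) = sqrt(2)*sqrt(Z))
10026/19983 + S(-154)/45926 = 10026/19983 + (sqrt(2)*sqrt(-154))/45926 = 10026*(1/19983) + (sqrt(2)*(I*sqrt(154)))*(1/45926) = 3342/6661 + (2*I*sqrt(77))*(1/45926) = 3342/6661 + I*sqrt(77)/22963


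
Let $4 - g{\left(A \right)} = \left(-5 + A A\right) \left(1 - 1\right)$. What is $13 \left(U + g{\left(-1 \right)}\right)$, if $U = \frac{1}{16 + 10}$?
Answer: $\frac{105}{2} \approx 52.5$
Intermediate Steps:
$g{\left(A \right)} = 4$ ($g{\left(A \right)} = 4 - \left(-5 + A A\right) \left(1 - 1\right) = 4 - \left(-5 + A^{2}\right) 0 = 4 - 0 = 4 + 0 = 4$)
$U = \frac{1}{26} \approx 0.038462$
$13 \left(U + g{\left(-1 \right)}\right) = 13 \left(\frac{1}{26} + 4\right) = 13 \cdot \frac{105}{26} = \frac{105}{2}$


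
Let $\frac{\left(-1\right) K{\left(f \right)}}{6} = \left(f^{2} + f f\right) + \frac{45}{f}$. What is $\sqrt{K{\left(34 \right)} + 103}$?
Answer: $\frac{4 i \sqrt{248846}}{17} \approx 117.38 i$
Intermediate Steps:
$K{\left(f \right)} = - \frac{270}{f} - 12 f^{2}$ ($K{\left(f \right)} = - 6 \left(\left(f^{2} + f f\right) + \frac{45}{f}\right) = - 6 \left(\left(f^{2} + f^{2}\right) + \frac{45}{f}\right) = - 6 \left(2 f^{2} + \frac{45}{f}\right) = - \frac{270}{f} - 12 f^{2}$)
$\sqrt{K{\left(34 \right)} + 103} = \sqrt{\frac{6 \left(-45 - 2 \cdot 34^{3}\right)}{34} + 103} = \sqrt{6 \cdot \frac{1}{34} \left(-45 - 78608\right) + 103} = \sqrt{6 \cdot \frac{1}{34} \left(-78653\right) + 103} = \sqrt{- \frac{235959}{17} + 103} = \sqrt{- \frac{234208}{17}} = \frac{4 i \sqrt{248846}}{17}$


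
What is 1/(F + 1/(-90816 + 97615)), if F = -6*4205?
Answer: -6799/171538769 ≈ -3.9635e-5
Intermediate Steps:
F = -25230
1/(F + 1/(-90816 + 97615)) = 1/(-25230 + 1/(-90816 + 97615)) = 1/(-25230 + 1/6799) = 1/(-171538769/6799) = -6799/171538769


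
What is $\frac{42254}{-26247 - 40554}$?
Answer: $- \frac{42254}{66801} \approx -0.63253$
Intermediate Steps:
$\frac{42254}{-26247 - 40554} = \frac{42254}{-66801} = 42254 \left(- \frac{1}{66801}\right) = - \frac{42254}{66801}$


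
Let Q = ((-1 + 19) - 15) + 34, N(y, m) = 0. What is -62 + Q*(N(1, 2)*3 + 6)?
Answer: 160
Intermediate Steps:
Q = 37 (Q = (18 - 15) + 34 = 3 + 34 = 37)
-62 + Q*(N(1, 2)*3 + 6) = -62 + 37*(0*3 + 6) = -62 + 37*(0 + 6) = -62 + 37*6 = -62 + 222 = 160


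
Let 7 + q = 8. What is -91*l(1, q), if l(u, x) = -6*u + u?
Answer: 455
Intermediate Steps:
q = 1 (q = -7 + 8 = 1)
l(u, x) = -5*u
-91*l(1, q) = -(-455) = -91*(-5) = 455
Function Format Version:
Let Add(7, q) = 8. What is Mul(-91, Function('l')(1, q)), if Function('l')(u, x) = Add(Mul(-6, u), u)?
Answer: 455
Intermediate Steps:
q = 1 (q = Add(-7, 8) = 1)
Function('l')(u, x) = Mul(-5, u)
Mul(-91, Function('l')(1, q)) = Mul(-91, Mul(-5, 1)) = Mul(-91, -5) = 455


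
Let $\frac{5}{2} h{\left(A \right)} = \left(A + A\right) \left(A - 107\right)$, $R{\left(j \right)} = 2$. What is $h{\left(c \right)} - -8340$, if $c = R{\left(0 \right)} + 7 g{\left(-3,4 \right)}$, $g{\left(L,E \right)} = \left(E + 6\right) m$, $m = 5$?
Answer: $77332$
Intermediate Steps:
$g{\left(L,E \right)} = 30 + 5 E$ ($g{\left(L,E \right)} = \left(E + 6\right) 5 = \left(6 + E\right) 5 = 30 + 5 E$)
$c = 352$ ($c = 2 + 7 \left(30 + 5 \cdot 4\right) = 2 + 7 \left(30 + 20\right) = 2 + 7 \cdot 50 = 2 + 350 = 352$)
$h{\left(A \right)} = \frac{4 A \left(-107 + A\right)}{5}$ ($h{\left(A \right)} = \frac{2 \left(A + A\right) \left(A - 107\right)}{5} = \frac{2 \cdot 2 A \left(-107 + A\right)}{5} = \frac{4 A \left(-107 + A\right)}{5}$)
$h{\left(c \right)} - -8340 = \frac{4}{5} \cdot 352 \left(-107 + 352\right) - -8340 = \frac{4}{5} \cdot 352 \cdot 245 + 8340 = 68992 + 8340 = 77332$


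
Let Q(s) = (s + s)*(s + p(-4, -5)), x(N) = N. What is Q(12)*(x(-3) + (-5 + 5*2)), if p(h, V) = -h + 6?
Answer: 1056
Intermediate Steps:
p(h, V) = 6 - h
Q(s) = 2*s*(10 + s) (Q(s) = (s + s)*(s + (6 - 1*(-4))) = (2*s)*(s + (6 + 4)) = (2*s)*(s + 10) = (2*s)*(10 + s) = 2*s*(10 + s))
Q(12)*(x(-3) + (-5 + 5*2)) = (2*12*(10 + 12))*(-3 + (-5 + 5*2)) = (2*12*22)*(-3 + (-5 + 10)) = 528*(-3 + 5) = 528*2 = 1056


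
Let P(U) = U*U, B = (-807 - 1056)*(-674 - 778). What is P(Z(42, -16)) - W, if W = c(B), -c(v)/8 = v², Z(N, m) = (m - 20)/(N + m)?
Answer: 9893173696129476/169 ≈ 5.8539e+13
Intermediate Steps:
B = 2705076 (B = -1863*(-1452) = 2705076)
Z(N, m) = (-20 + m)/(N + m)
c(v) = -8*v²
P(U) = U²
W = -58539489326208 (W = -8*2705076² = -8*7317436165776 = -58539489326208)
P(Z(42, -16)) - W = ((-20 - 16)/(42 - 16))² - 1*(-58539489326208) = (-36/26)² + 58539489326208 = ((1/26)*(-36))² + 58539489326208 = (-18/13)² + 58539489326208 = 324/169 + 58539489326208 = 9893173696129476/169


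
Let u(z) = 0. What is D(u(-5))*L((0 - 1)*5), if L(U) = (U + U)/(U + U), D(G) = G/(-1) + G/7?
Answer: 0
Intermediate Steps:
D(G) = -6*G/7 (D(G) = G*(-1) + G*(⅐) = -G + G/7 = -6*G/7)
L(U) = 1 (L(U) = (2*U)/((2*U)) = (2*U)*(1/(2*U)) = 1)
D(u(-5))*L((0 - 1)*5) = -6/7*0*1 = 0*1 = 0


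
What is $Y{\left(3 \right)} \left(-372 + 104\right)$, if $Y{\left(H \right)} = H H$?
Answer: $-2412$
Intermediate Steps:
$Y{\left(H \right)} = H^{2}$
$Y{\left(3 \right)} \left(-372 + 104\right) = 3^{2} \left(-372 + 104\right) = 9 \left(-268\right) = -2412$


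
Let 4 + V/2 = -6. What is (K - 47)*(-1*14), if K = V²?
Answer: -4942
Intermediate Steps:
V = -20 (V = -8 + 2*(-6) = -8 - 12 = -20)
K = 400 (K = (-20)² = 400)
(K - 47)*(-1*14) = (400 - 47)*(-1*14) = 353*(-14) = -4942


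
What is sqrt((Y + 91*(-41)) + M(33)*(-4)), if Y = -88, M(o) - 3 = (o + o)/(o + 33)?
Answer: I*sqrt(3835) ≈ 61.927*I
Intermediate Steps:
M(o) = 3 + 2*o/(33 + o) (M(o) = 3 + (o + o)/(o + 33) = 3 + (2*o)/(33 + o) = 3 + 2*o/(33 + o))
sqrt((Y + 91*(-41)) + M(33)*(-4)) = sqrt((-88 + 91*(-41)) + ((99 + 5*33)/(33 + 33))*(-4)) = sqrt((-88 - 3731) + ((99 + 165)/66)*(-4)) = sqrt(-3819 + ((1/66)*264)*(-4)) = sqrt(-3819 + 4*(-4)) = sqrt(-3819 - 16) = sqrt(-3835) = I*sqrt(3835)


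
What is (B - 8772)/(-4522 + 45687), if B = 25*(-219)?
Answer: -14247/41165 ≈ -0.34610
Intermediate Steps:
B = -5475
(B - 8772)/(-4522 + 45687) = (-5475 - 8772)/(-4522 + 45687) = -14247/41165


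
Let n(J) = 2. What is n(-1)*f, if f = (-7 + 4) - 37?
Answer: -80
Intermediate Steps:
f = -40 (f = -3 - 37 = -40)
n(-1)*f = 2*(-40) = -80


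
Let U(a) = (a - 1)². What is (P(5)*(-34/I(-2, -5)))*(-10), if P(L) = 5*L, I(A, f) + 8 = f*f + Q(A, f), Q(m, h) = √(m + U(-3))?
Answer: 5780/11 - 340*√14/11 ≈ 409.80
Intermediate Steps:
U(a) = (-1 + a)²
Q(m, h) = √(16 + m) (Q(m, h) = √(m + (-1 - 3)²) = √(m + (-4)²) = √(m + 16) = √(16 + m))
I(A, f) = -8 + f² + √(16 + A) (I(A, f) = -8 + (f*f + √(16 + A)) = -8 + (f² + √(16 + A)) = -8 + f² + √(16 + A))
(P(5)*(-34/I(-2, -5)))*(-10) = ((5*5)*(-34/(-8 + (-5)² + √(16 - 2))))*(-10) = (25*(-34/(-8 + 25 + √14)))*(-10) = (25*(-34/(17 + √14)))*(-10) = -850/(17 + √14)*(-10) = 8500/(17 + √14)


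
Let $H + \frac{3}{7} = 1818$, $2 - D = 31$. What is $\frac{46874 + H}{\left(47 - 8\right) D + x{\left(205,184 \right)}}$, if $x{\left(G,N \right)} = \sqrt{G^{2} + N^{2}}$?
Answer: $- \frac{29653167}{647920} - \frac{340841 \sqrt{449}}{647920} \approx -56.914$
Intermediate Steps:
$D = -29$ ($D = 2 - 31 = -29$)
$H = \frac{12723}{7}$ ($H = - \frac{3}{7} + 1818 = \frac{12723}{7} \approx 1817.6$)
$\frac{46874 + H}{\left(47 - 8\right) D + x{\left(205,184 \right)}} = \frac{46874 + \frac{12723}{7}}{\left(47 - 8\right) \left(-29\right) + \sqrt{205^{2} + 184^{2}}} = \frac{340841}{7 \left(39 \left(-29\right) + \sqrt{42025 + 33856}\right)} = \frac{340841}{7 \left(-1131 + \sqrt{75881}\right)} = \frac{340841}{7 \left(-1131 + 13 \sqrt{449}\right)}$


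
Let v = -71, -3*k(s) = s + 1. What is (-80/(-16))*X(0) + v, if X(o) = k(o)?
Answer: -218/3 ≈ -72.667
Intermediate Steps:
k(s) = -⅓ - s/3 (k(s) = -(s + 1)/3 = -(1 + s)/3 = -⅓ - s/3)
X(o) = -⅓ - o/3
(-80/(-16))*X(0) + v = (-80/(-16))*(-⅓ - ⅓*0) - 71 = (-80*(-1)/16)*(-⅓ + 0) - 71 = -16*(-5/16)*(-⅓) - 71 = 5*(-⅓) - 71 = -5/3 - 71 = -218/3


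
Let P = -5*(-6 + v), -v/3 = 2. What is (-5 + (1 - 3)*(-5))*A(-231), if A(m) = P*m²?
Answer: 16008300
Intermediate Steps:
v = -6 (v = -3*2 = -6)
P = 60 (P = -5*(-6 - 6) = -5*(-12) = 60)
A(m) = 60*m²
(-5 + (1 - 3)*(-5))*A(-231) = (-5 + (1 - 3)*(-5))*(60*(-231)²) = (-5 - 2*(-5))*(60*53361) = (-5 + 10)*3201660 = 5*3201660 = 16008300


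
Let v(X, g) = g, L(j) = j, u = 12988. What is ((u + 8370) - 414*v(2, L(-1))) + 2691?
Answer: 24463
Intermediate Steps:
((u + 8370) - 414*v(2, L(-1))) + 2691 = ((12988 + 8370) - 414*(-1)) + 2691 = (21358 + 414) + 2691 = 21772 + 2691 = 24463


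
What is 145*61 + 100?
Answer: 8945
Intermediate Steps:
145*61 + 100 = 8845 + 100 = 8945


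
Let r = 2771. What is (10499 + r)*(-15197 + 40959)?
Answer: 341861740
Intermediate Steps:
(10499 + r)*(-15197 + 40959) = (10499 + 2771)*(-15197 + 40959) = 13270*25762 = 341861740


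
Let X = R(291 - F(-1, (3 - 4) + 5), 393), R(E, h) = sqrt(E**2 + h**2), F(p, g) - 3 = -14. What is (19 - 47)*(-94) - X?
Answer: 2632 - sqrt(245653) ≈ 2136.4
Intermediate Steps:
F(p, g) = -11 (F(p, g) = 3 - 14 = -11)
X = sqrt(245653) (X = sqrt((291 - 1*(-11))**2 + 393**2) = sqrt((291 + 11)**2 + 154449) = sqrt(302**2 + 154449) = sqrt(91204 + 154449) = sqrt(245653) ≈ 495.63)
(19 - 47)*(-94) - X = (19 - 47)*(-94) - sqrt(245653) = -28*(-94) - sqrt(245653) = 2632 - sqrt(245653)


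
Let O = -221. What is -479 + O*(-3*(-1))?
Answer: -1142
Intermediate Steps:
-479 + O*(-3*(-1)) = -479 - (-663)*(-1) = -479 - 221*3 = -479 - 663 = -1142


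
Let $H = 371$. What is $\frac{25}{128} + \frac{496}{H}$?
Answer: $\frac{72763}{47488} \approx 1.5322$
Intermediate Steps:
$\frac{25}{128} + \frac{496}{H} = \frac{25}{128} + \frac{496}{371} = \frac{72763}{47488}$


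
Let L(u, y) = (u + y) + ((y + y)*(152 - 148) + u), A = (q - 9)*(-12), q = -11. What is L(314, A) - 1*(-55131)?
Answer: 57919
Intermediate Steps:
A = 240 (A = (-11 - 9)*(-12) = -20*(-12) = 240)
L(u, y) = 2*u + 9*y (L(u, y) = (u + y) + ((2*y)*4 + u) = (u + y) + (8*y + u) = (u + y) + (u + 8*y) = 2*u + 9*y)
L(314, A) - 1*(-55131) = (2*314 + 9*240) - 1*(-55131) = (628 + 2160) + 55131 = 2788 + 55131 = 57919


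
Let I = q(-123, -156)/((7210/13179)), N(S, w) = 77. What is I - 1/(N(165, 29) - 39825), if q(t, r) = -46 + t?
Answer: -44264382769/143291540 ≈ -308.91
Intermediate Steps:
I = -2227251/7210 (I = (-46 - 123)/((7210/13179)) = -169/(7210*(1/13179)) = -169/7210/13179 = -169*13179/7210 = -2227251/7210 ≈ -308.91)
I - 1/(N(165, 29) - 39825) = -2227251/7210 - 1/(77 - 39825) = -2227251/7210 - 1/(-39748) = -2227251/7210 - 1*(-1/39748) = -2227251/7210 + 1/39748 = -44264382769/143291540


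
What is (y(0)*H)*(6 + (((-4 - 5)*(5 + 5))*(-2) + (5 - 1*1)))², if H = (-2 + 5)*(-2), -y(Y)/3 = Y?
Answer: 0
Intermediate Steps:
y(Y) = -3*Y
H = -6 (H = 3*(-2) = -6)
(y(0)*H)*(6 + (((-4 - 5)*(5 + 5))*(-2) + (5 - 1*1)))² = (-3*0*(-6))*(6 + (((-4 - 5)*(5 + 5))*(-2) + (5 - 1*1)))² = (0*(-6))*(6 + (-9*10*(-2) + (5 - 1)))² = 0*(6 + (-90*(-2) + 4))² = 0*(6 + (180 + 4))² = 0*(6 + 184)² = 0*190² = 0*36100 = 0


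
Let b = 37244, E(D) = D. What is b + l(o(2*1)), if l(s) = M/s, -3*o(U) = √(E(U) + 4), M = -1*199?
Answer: 37244 + 199*√6/2 ≈ 37488.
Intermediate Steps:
M = -199
o(U) = -√(4 + U)/3 (o(U) = -√(U + 4)/3 = -√(4 + U)/3)
l(s) = -199/s
b + l(o(2*1)) = 37244 - 199*(-3/√(4 + 2*1)) = 37244 - 199*(-3/√(4 + 2)) = 37244 - 199*(-√6/2) = 37244 - (-199)*√6/2 = 37244 + 199*√6/2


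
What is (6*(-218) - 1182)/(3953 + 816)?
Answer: -2490/4769 ≈ -0.52212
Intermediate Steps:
(6*(-218) - 1182)/(3953 + 816) = (-1308 - 1182)/4769 = -2490*1/4769 = -2490/4769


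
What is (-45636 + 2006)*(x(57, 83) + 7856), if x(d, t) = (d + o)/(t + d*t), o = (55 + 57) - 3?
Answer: -9940004750/29 ≈ -3.4276e+8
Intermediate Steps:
o = 109 (o = 112 - 3 = 109)
x(d, t) = (109 + d)/(t + d*t) (x(d, t) = (d + 109)/(t + d*t) = (109 + d)/(t + d*t))
(-45636 + 2006)*(x(57, 83) + 7856) = (-45636 + 2006)*((109 + 57)/(83*(1 + 57)) + 7856) = -43630*((1/83)*166/58 + 7856) = -43630*((1/83)*(1/58)*166 + 7856) = -43630*(1/29 + 7856) = -43630*227825/29 = -9940004750/29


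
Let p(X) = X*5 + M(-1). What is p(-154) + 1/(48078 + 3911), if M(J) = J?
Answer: -40083518/51989 ≈ -771.00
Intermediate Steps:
p(X) = -1 + 5*X (p(X) = X*5 - 1 = 5*X - 1 = -1 + 5*X)
p(-154) + 1/(48078 + 3911) = (-1 + 5*(-154)) + 1/(48078 + 3911) = (-1 - 770) + 1/51989 = -771 + 1/51989 = -40083518/51989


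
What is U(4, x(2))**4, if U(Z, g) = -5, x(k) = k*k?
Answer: 625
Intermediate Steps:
x(k) = k**2
U(4, x(2))**4 = (-5)**4 = 625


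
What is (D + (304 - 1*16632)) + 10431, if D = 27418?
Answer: 21521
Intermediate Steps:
(D + (304 - 1*16632)) + 10431 = (27418 + (304 - 1*16632)) + 10431 = (27418 + (304 - 16632)) + 10431 = (27418 - 16328) + 10431 = 11090 + 10431 = 21521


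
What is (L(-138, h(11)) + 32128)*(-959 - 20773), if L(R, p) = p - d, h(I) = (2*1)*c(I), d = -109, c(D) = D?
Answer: -701052588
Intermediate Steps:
h(I) = 2*I (h(I) = (2*1)*I = 2*I)
L(R, p) = 109 + p (L(R, p) = p - 1*(-109) = p + 109 = 109 + p)
(L(-138, h(11)) + 32128)*(-959 - 20773) = ((109 + 2*11) + 32128)*(-959 - 20773) = ((109 + 22) + 32128)*(-21732) = (131 + 32128)*(-21732) = 32259*(-21732) = -701052588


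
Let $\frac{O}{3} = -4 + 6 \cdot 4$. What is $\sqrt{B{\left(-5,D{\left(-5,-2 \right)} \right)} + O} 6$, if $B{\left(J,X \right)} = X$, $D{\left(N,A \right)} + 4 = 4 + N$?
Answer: $6 \sqrt{55} \approx 44.497$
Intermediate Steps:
$D{\left(N,A \right)} = N$ ($D{\left(N,A \right)} = -4 + \left(4 + N\right) = N$)
$O = 60$ ($O = 3 \left(-4 + 6 \cdot 4\right) = 3 \left(-4 + 24\right) = 3 \cdot 20 = 60$)
$\sqrt{B{\left(-5,D{\left(-5,-2 \right)} \right)} + O} 6 = \sqrt{-5 + 60} \cdot 6 = \sqrt{55} \cdot 6 = 6 \sqrt{55}$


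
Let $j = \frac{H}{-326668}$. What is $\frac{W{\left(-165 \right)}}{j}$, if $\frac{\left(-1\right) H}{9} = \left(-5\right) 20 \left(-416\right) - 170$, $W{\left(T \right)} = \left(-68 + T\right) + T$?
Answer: $- \frac{65006932}{186435} \approx -348.68$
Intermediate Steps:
$W{\left(T \right)} = -68 + 2 T$
$H = -372870$ ($H = - 9 \left(\left(-5\right) 20 \left(-416\right) - 170\right) = - 9 \left(\left(-100\right) \left(-416\right) - 170\right) = - 9 \left(41600 - 170\right) = \left(-9\right) 41430 = -372870$)
$j = \frac{186435}{163334}$ ($j = - \frac{372870}{-326668} = \left(-372870\right) \left(- \frac{1}{326668}\right) = \frac{186435}{163334} \approx 1.1414$)
$\frac{W{\left(-165 \right)}}{j} = \frac{-68 + 2 \left(-165\right)}{\frac{186435}{163334}} = \left(-68 - 330\right) \frac{163334}{186435} = \left(-398\right) \frac{163334}{186435} = - \frac{65006932}{186435}$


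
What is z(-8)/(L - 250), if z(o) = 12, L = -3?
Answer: -12/253 ≈ -0.047431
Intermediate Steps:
z(-8)/(L - 250) = 12/(-3 - 250) = 12/(-253) = -1/253*12 = -12/253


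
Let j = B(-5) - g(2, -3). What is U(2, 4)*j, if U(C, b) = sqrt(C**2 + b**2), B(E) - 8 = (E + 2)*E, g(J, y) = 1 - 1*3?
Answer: 50*sqrt(5) ≈ 111.80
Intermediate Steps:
g(J, y) = -2 (g(J, y) = 1 - 3 = -2)
B(E) = 8 + E*(2 + E) (B(E) = 8 + (E + 2)*E = 8 + (2 + E)*E = 8 + E*(2 + E))
j = 25 (j = (8 + (-5)**2 + 2*(-5)) - 1*(-2) = (8 + 25 - 10) + 2 = 23 + 2 = 25)
U(2, 4)*j = sqrt(2**2 + 4**2)*25 = sqrt(4 + 16)*25 = sqrt(20)*25 = (2*sqrt(5))*25 = 50*sqrt(5)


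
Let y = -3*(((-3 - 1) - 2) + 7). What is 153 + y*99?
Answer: -144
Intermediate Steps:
y = -3 (y = -3*((-4 - 2) + 7) = -3*(-6 + 7) = -3*1 = -3)
153 + y*99 = 153 - 3*99 = 153 - 297 = -144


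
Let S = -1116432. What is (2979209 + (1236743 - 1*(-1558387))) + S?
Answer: 4657907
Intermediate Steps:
(2979209 + (1236743 - 1*(-1558387))) + S = (2979209 + (1236743 - 1*(-1558387))) - 1116432 = (2979209 + (1236743 + 1558387)) - 1116432 = (2979209 + 2795130) - 1116432 = 5774339 - 1116432 = 4657907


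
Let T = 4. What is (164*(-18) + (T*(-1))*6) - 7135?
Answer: -10111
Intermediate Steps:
(164*(-18) + (T*(-1))*6) - 7135 = (164*(-18) + (4*(-1))*6) - 7135 = (-2952 - 4*6) - 7135 = (-2952 - 24) - 7135 = -2976 - 7135 = -10111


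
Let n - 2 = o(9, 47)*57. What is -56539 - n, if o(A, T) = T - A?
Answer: -58707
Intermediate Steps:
n = 2168 (n = 2 + (47 - 1*9)*57 = 2 + (47 - 9)*57 = 2 + 38*57 = 2 + 2166 = 2168)
-56539 - n = -56539 - 1*2168 = -56539 - 2168 = -58707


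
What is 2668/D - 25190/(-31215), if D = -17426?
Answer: 35567932/54395259 ≈ 0.65388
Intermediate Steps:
2668/D - 25190/(-31215) = 2668/(-17426) - 25190/(-31215) = 2668*(-1/17426) - 25190*(-1/31215) = -1334/8713 + 5038/6243 = 35567932/54395259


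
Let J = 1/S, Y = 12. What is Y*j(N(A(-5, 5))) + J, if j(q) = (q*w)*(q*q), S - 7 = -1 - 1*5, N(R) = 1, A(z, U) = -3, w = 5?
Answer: 61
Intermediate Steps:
S = 1 (S = 7 + (-1 - 1*5) = 7 + (-1 - 5) = 7 - 6 = 1)
J = 1 (J = 1/1 = 1)
j(q) = 5*q³ (j(q) = (q*5)*(q*q) = (5*q)*q² = 5*q³)
Y*j(N(A(-5, 5))) + J = 12*(5*1³) + 1 = 12*(5*1) + 1 = 12*5 + 1 = 60 + 1 = 61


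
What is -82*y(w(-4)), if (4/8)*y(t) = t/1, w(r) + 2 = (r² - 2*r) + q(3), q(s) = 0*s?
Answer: -3608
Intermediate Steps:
q(s) = 0
w(r) = -2 + r² - 2*r (w(r) = -2 + ((r² - 2*r) + 0) = -2 + (r² - 2*r) = -2 + r² - 2*r)
y(t) = 2*t (y(t) = 2*(t/1) = 2*(t*1) = 2*t)
-82*y(w(-4)) = -164*(-2 + (-4)² - 2*(-4)) = -164*(-2 + 16 + 8) = -164*22 = -82*44 = -3608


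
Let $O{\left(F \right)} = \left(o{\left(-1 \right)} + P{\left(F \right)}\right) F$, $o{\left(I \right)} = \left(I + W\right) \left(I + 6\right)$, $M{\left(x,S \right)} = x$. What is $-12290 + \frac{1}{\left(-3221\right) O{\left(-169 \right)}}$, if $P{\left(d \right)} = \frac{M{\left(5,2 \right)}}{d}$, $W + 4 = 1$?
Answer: $- \frac{133998914651}{10903085} \approx -12290.0$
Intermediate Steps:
$W = -3$ ($W = -4 + 1 = -3$)
$o{\left(I \right)} = \left(-3 + I\right) \left(6 + I\right)$ ($o{\left(I \right)} = \left(I - 3\right) \left(I + 6\right) = \left(-3 + I\right) \left(6 + I\right)$)
$P{\left(d \right)} = \frac{5}{d}$
$O{\left(F \right)} = F \left(-20 + \frac{5}{F}\right)$ ($O{\left(F \right)} = \left(\left(-18 + \left(-1\right)^{2} + 3 \left(-1\right)\right) + \frac{5}{F}\right) F = \left(\left(-18 + 1 - 3\right) + \frac{5}{F}\right) F = \left(-20 + \frac{5}{F}\right) F = F \left(-20 + \frac{5}{F}\right)$)
$-12290 + \frac{1}{\left(-3221\right) O{\left(-169 \right)}} = -12290 + \frac{1}{\left(-3221\right) \left(5 - -3380\right)} = -12290 - \frac{1}{3221 \left(5 + 3380\right)} = -12290 - \frac{1}{3221 \cdot 3385} = -12290 - \frac{1}{10903085} = - \frac{133998914651}{10903085}$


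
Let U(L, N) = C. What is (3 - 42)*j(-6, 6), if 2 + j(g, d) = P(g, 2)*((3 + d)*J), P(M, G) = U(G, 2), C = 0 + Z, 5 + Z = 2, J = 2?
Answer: 2184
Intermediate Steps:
Z = -3 (Z = -5 + 2 = -3)
C = -3 (C = 0 - 3 = -3)
U(L, N) = -3
P(M, G) = -3
j(g, d) = -20 - 6*d (j(g, d) = -2 - 3*(3 + d)*2 = -2 - 3*(6 + 2*d) = -2 + (-18 - 6*d) = -20 - 6*d)
(3 - 42)*j(-6, 6) = (3 - 42)*(-20 - 6*6) = -39*(-20 - 36) = -39*(-56) = 2184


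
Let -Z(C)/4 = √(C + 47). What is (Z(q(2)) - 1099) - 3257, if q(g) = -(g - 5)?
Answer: -4356 - 20*√2 ≈ -4384.3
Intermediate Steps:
q(g) = 5 - g (q(g) = -(-5 + g) = 5 - g)
Z(C) = -4*√(47 + C) (Z(C) = -4*√(C + 47) = -4*√(47 + C))
(Z(q(2)) - 1099) - 3257 = (-4*√(47 + (5 - 1*2)) - 1099) - 3257 = (-4*√(47 + (5 - 2)) - 1099) - 3257 = (-4*√(47 + 3) - 1099) - 3257 = (-20*√2 - 1099) - 3257 = (-1099 - 20*√2) - 3257 = -4356 - 20*√2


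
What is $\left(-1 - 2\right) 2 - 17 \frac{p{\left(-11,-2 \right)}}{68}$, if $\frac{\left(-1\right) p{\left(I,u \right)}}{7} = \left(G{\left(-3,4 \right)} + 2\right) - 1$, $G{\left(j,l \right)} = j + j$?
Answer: $- \frac{59}{4} \approx -14.75$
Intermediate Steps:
$G{\left(j,l \right)} = 2 j$
$p{\left(I,u \right)} = 35$ ($p{\left(I,u \right)} = - 7 \left(\left(2 \left(-3\right) + 2\right) - 1\right) = - 7 \left(\left(-6 + 2\right) - 1\right) = - 7 \left(-4 - 1\right) = \left(-7\right) \left(-5\right) = 35$)
$\left(-1 - 2\right) 2 - 17 \frac{p{\left(-11,-2 \right)}}{68} = \left(-1 - 2\right) 2 - 17 \cdot \frac{35}{68} = \left(-3\right) 2 - 17 \cdot 35 \cdot \frac{1}{68} = -6 - \frac{35}{4} = - \frac{59}{4}$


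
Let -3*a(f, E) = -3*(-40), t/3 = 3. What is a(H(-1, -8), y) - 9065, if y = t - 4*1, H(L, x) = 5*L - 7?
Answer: -9105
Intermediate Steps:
t = 9 (t = 3*3 = 9)
H(L, x) = -7 + 5*L
y = 5 (y = 9 - 4*1 = 9 - 4 = 5)
a(f, E) = -40 (a(f, E) = -(-1)*(-40) = -⅓*120 = -40)
a(H(-1, -8), y) - 9065 = -40 - 9065 = -9105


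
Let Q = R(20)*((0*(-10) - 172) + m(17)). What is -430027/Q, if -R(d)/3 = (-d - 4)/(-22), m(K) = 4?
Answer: -4730297/6048 ≈ -782.13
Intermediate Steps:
R(d) = -6/11 - 3*d/22 (R(d) = -3*(-d - 4)/(-22) = -3*(-4 - d)*(-1)/22 = -3*(2/11 + d/22) = -6/11 - 3*d/22)
Q = 6048/11 (Q = (-6/11 - 3/22*20)*((0*(-10) - 172) + 4) = (-6/11 - 30/11)*((0 - 172) + 4) = -36*(-172 + 4)/11 = -36/11*(-168) = 6048/11 ≈ 549.82)
-430027/Q = -430027/6048/11 = -430027*11/6048 = -4730297/6048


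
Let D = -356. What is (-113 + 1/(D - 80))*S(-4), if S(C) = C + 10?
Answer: -147807/218 ≈ -678.01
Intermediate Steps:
S(C) = 10 + C
(-113 + 1/(D - 80))*S(-4) = (-113 + 1/(-356 - 80))*(10 - 4) = (-113 + 1/(-436))*6 = (-113 - 1/436)*6 = -49269/436*6 = -147807/218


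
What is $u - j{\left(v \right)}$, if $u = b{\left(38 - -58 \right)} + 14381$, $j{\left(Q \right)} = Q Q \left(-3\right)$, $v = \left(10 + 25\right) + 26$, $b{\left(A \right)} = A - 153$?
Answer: $25487$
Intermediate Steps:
$b{\left(A \right)} = -153 + A$
$v = 61$ ($v = 35 + 26 = 61$)
$j{\left(Q \right)} = - 3 Q^{2}$ ($j{\left(Q \right)} = Q^{2} \left(-3\right) = - 3 Q^{2}$)
$u = 14324$ ($u = \left(-153 + \left(38 - -58\right)\right) + 14381 = \left(-153 + \left(38 + 58\right)\right) + 14381 = \left(-153 + 96\right) + 14381 = -57 + 14381 = 14324$)
$u - j{\left(v \right)} = 14324 - - 3 \cdot 61^{2} = 14324 - \left(-3\right) 3721 = 14324 - -11163 = 14324 + 11163 = 25487$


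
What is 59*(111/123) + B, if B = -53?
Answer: 10/41 ≈ 0.24390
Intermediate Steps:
59*(111/123) + B = 59*(111/123) - 53 = 59*(111*(1/123)) - 53 = 59*(37/41) - 53 = 2183/41 - 53 = 10/41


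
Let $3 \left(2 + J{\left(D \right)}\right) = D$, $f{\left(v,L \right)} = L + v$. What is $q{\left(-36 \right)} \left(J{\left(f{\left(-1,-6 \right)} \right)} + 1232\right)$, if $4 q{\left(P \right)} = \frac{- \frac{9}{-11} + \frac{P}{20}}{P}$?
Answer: $\frac{3683}{440} \approx 8.3705$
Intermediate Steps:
$J{\left(D \right)} = -2 + \frac{D}{3}$
$q{\left(P \right)} = \frac{\frac{9}{11} + \frac{P}{20}}{4 P}$ ($q{\left(P \right)} = \frac{\left(- \frac{9}{-11} + \frac{P}{20}\right) \frac{1}{P}}{4} = \frac{\left(\left(-9\right) \left(- \frac{1}{11}\right) + P \frac{1}{20}\right) \frac{1}{P}}{4} = \frac{\left(\frac{9}{11} + \frac{P}{20}\right) \frac{1}{P}}{4} = \frac{\frac{1}{P} \left(\frac{9}{11} + \frac{P}{20}\right)}{4} = \frac{\frac{9}{11} + \frac{P}{20}}{4 P}$)
$q{\left(-36 \right)} \left(J{\left(f{\left(-1,-6 \right)} \right)} + 1232\right) = \frac{180 + 11 \left(-36\right)}{880 \left(-36\right)} \left(\left(-2 + \frac{-6 - 1}{3}\right) + 1232\right) = \frac{1}{880} \left(- \frac{1}{36}\right) \left(180 - 396\right) \left(\left(-2 + \frac{1}{3} \left(-7\right)\right) + 1232\right) = \frac{1}{880} \left(- \frac{1}{36}\right) \left(-216\right) \left(\left(-2 - \frac{7}{3}\right) + 1232\right) = \frac{3 \left(- \frac{13}{3} + 1232\right)}{440} = \frac{3}{440} \cdot \frac{3683}{3} = \frac{3683}{440}$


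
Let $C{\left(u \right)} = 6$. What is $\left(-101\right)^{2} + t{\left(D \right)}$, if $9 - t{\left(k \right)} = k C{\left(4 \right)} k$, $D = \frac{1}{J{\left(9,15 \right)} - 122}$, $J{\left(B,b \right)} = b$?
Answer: $\frac{116894284}{11449} \approx 10210.0$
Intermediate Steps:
$D = - \frac{1}{107}$ ($D = \frac{1}{15 - 122} = \frac{1}{-107} = - \frac{1}{107} \approx -0.0093458$)
$t{\left(k \right)} = 9 - 6 k^{2}$ ($t{\left(k \right)} = 9 - k 6 k = 9 - 6 k k = 9 - 6 k^{2}$)
$\left(-101\right)^{2} + t{\left(D \right)} = \left(-101\right)^{2} + \left(9 - 6 \left(- \frac{1}{107}\right)^{2}\right) = 10201 + \left(9 - \frac{6}{11449}\right) = 10201 + \frac{103035}{11449} = \frac{116894284}{11449}$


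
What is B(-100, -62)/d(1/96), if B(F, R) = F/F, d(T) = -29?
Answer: -1/29 ≈ -0.034483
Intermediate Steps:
B(F, R) = 1
B(-100, -62)/d(1/96) = 1/(-29) = 1*(-1/29) = -1/29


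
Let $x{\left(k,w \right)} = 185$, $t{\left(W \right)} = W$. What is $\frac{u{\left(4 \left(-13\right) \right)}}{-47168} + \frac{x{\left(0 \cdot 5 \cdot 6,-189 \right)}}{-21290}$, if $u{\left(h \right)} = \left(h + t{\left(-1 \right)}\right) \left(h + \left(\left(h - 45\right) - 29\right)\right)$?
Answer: $- \frac{10478797}{50210336} \approx -0.2087$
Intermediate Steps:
$u{\left(h \right)} = \left(-1 + h\right) \left(-74 + 2 h\right)$ ($u{\left(h \right)} = \left(h - 1\right) \left(h + \left(\left(h - 45\right) - 29\right)\right) = \left(-1 + h\right) \left(h + \left(\left(-45 + h\right) - 29\right)\right) = \left(-1 + h\right) \left(h + \left(-74 + h\right)\right) = \left(-1 + h\right) \left(-74 + 2 h\right)$)
$\frac{u{\left(4 \left(-13\right) \right)}}{-47168} + \frac{x{\left(0 \cdot 5 \cdot 6,-189 \right)}}{-21290} = \frac{74 - 76 \cdot 4 \left(-13\right) + 2 \left(4 \left(-13\right)\right)^{2}}{-47168} + \frac{185}{-21290} = \left(74 - -3952 + 2 \left(-52\right)^{2}\right) \left(- \frac{1}{47168}\right) + 185 \left(- \frac{1}{21290}\right) = \left(74 + 3952 + 2 \cdot 2704\right) \left(- \frac{1}{47168}\right) - \frac{37}{4258} = \left(74 + 3952 + 5408\right) \left(- \frac{1}{47168}\right) - \frac{37}{4258} = 9434 \left(- \frac{1}{47168}\right) - \frac{37}{4258} = - \frac{4717}{23584} - \frac{37}{4258} = - \frac{10478797}{50210336}$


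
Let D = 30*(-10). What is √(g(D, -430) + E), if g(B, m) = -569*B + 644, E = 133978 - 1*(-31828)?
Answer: 5*√13486 ≈ 580.65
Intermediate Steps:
D = -300
E = 165806 (E = 133978 + 31828 = 165806)
g(B, m) = 644 - 569*B
√(g(D, -430) + E) = √((644 - 569*(-300)) + 165806) = √((644 + 170700) + 165806) = √(171344 + 165806) = √337150 = 5*√13486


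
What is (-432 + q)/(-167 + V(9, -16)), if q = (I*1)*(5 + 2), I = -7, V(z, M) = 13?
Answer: 481/154 ≈ 3.1234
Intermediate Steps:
q = -49 (q = (-7*1)*(5 + 2) = -7*7 = -49)
(-432 + q)/(-167 + V(9, -16)) = (-432 - 49)/(-167 + 13) = -481/(-154) = -481*(-1/154) = 481/154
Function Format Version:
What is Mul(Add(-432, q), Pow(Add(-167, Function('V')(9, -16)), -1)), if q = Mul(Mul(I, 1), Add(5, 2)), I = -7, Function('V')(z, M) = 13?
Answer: Rational(481, 154) ≈ 3.1234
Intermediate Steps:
q = -49 (q = Mul(Mul(-7, 1), Add(5, 2)) = Mul(-7, 7) = -49)
Mul(Add(-432, q), Pow(Add(-167, Function('V')(9, -16)), -1)) = Mul(Add(-432, -49), Pow(Add(-167, 13), -1)) = Mul(-481, Pow(-154, -1)) = Mul(-481, Rational(-1, 154)) = Rational(481, 154)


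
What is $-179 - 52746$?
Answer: $-52925$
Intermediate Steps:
$-179 - 52746 = -52925$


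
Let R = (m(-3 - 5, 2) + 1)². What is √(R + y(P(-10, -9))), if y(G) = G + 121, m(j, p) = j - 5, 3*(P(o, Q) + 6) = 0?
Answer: √259 ≈ 16.093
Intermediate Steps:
P(o, Q) = -6 (P(o, Q) = -6 + (⅓)*0 = -6 + 0 = -6)
m(j, p) = -5 + j
y(G) = 121 + G
R = 144 (R = ((-5 + (-3 - 5)) + 1)² = ((-5 - 8) + 1)² = (-13 + 1)² = (-12)² = 144)
√(R + y(P(-10, -9))) = √(144 + (121 - 6)) = √(144 + 115) = √259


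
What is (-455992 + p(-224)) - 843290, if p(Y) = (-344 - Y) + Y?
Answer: -1299626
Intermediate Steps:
p(Y) = -344
(-455992 + p(-224)) - 843290 = (-455992 - 344) - 843290 = -456336 - 843290 = -1299626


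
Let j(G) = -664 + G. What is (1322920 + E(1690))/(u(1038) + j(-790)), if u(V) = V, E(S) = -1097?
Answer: -1321823/416 ≈ -3177.5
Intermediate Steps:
(1322920 + E(1690))/(u(1038) + j(-790)) = (1322920 - 1097)/(1038 + (-664 - 790)) = 1321823/(1038 - 1454) = 1321823/(-416) = 1321823*(-1/416) = -1321823/416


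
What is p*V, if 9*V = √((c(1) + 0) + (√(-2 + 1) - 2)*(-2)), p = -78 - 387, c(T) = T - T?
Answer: -155*√(4 - 2*I)/3 ≈ -106.34 + 25.103*I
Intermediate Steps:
c(T) = 0
p = -465
V = √(4 - 2*I)/9 (V = √((0 + 0) + (√(-2 + 1) - 2)*(-2))/9 = √(0 + (√(-1) - 2)*(-2))/9 = √(0 + (I - 2)*(-2))/9 = √(0 + (-2 + I)*(-2))/9 = √(0 + (4 - 2*I))/9 = √(4 - 2*I)/9 ≈ 0.22869 - 0.053985*I)
p*V = -155*√(4 - 2*I)/3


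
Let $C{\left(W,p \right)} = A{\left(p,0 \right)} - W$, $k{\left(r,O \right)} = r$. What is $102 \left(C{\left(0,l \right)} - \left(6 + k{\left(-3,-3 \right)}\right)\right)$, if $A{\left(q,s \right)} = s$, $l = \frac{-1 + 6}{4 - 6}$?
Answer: $-306$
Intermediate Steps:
$l = - \frac{5}{2}$ ($l = \frac{5}{-2} = 5 \left(- \frac{1}{2}\right) = - \frac{5}{2} \approx -2.5$)
$C{\left(W,p \right)} = - W$ ($C{\left(W,p \right)} = 0 - W = - W$)
$102 \left(C{\left(0,l \right)} - \left(6 + k{\left(-3,-3 \right)}\right)\right) = 102 \left(\left(-1\right) 0 - 3\right) = 102 \left(0 + \left(3 - 6\right)\right) = 102 \left(0 - 3\right) = 102 \left(-3\right) = -306$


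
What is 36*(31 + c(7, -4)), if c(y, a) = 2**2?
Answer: 1260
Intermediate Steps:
c(y, a) = 4
36*(31 + c(7, -4)) = 36*(31 + 4) = 36*35 = 1260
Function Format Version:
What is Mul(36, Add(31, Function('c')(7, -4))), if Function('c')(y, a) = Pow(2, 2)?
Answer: 1260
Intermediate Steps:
Function('c')(y, a) = 4
Mul(36, Add(31, Function('c')(7, -4))) = Mul(36, Add(31, 4)) = Mul(36, 35) = 1260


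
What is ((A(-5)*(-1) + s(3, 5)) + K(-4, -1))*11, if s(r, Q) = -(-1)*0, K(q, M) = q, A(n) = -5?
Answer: 11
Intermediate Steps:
s(r, Q) = 0 (s(r, Q) = -1*0 = 0)
((A(-5)*(-1) + s(3, 5)) + K(-4, -1))*11 = ((-5*(-1) + 0) - 4)*11 = ((5 + 0) - 4)*11 = (5 - 4)*11 = 1*11 = 11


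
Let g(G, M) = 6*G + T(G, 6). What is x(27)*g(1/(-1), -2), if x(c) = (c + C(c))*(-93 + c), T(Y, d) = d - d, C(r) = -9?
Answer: 7128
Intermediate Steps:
T(Y, d) = 0
g(G, M) = 6*G (g(G, M) = 6*G + 0 = 6*G)
x(c) = (-93 + c)*(-9 + c) (x(c) = (c - 9)*(-93 + c) = (-9 + c)*(-93 + c) = (-93 + c)*(-9 + c))
x(27)*g(1/(-1), -2) = (837 + 27² - 102*27)*(6/(-1)) = (837 + 729 - 2754)*(6*(-1)) = -1188*(-6) = 7128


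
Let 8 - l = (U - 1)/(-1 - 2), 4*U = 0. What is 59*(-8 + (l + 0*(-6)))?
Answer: -59/3 ≈ -19.667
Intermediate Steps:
U = 0 (U = (¼)*0 = 0)
l = 23/3 (l = 8 - (0 - 1)/(-1 - 2) = 8 - (-1)/(-3) = 8 - (-1)*(-1)/3 = 8 - 1*⅓ = 8 - ⅓ = 23/3 ≈ 7.6667)
59*(-8 + (l + 0*(-6))) = 59*(-8 + (23/3 + 0*(-6))) = 59*(-8 + (23/3 + 0)) = 59*(-8 + 23/3) = 59*(-⅓) = -59/3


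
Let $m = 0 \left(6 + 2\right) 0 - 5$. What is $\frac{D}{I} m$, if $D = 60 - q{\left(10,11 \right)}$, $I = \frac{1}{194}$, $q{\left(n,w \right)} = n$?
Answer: $-48500$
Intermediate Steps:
$I = \frac{1}{194} \approx 0.0051546$
$D = 50$ ($D = 60 - 10 = 50$)
$m = -5$ ($m = 0 \cdot 8 \cdot 0 - 5 = 0 \cdot 0 - 5 = 0 - 5 = -5$)
$\frac{D}{I} m = \frac{1}{\frac{1}{194}} \cdot 50 \left(-5\right) = 194 \cdot 50 \left(-5\right) = 9700 \left(-5\right) = -48500$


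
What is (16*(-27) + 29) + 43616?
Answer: 43213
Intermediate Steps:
(16*(-27) + 29) + 43616 = (-432 + 29) + 43616 = -403 + 43616 = 43213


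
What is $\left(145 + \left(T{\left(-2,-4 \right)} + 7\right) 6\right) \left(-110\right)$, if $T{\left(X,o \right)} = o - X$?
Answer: $-19250$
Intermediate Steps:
$\left(145 + \left(T{\left(-2,-4 \right)} + 7\right) 6\right) \left(-110\right) = \left(145 + \left(\left(-4 - -2\right) + 7\right) 6\right) \left(-110\right) = \left(145 + \left(\left(-4 + 2\right) + 7\right) 6\right) \left(-110\right) = \left(145 + \left(-2 + 7\right) 6\right) \left(-110\right) = \left(145 + 5 \cdot 6\right) \left(-110\right) = \left(145 + 30\right) \left(-110\right) = 175 \left(-110\right) = -19250$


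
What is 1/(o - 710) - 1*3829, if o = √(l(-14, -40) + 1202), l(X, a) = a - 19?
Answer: -1925823063/502957 - 3*√127/502957 ≈ -3829.0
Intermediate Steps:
l(X, a) = -19 + a
o = 3*√127 (o = √((-19 - 40) + 1202) = √(-59 + 1202) = √1143 = 3*√127 ≈ 33.808)
1/(o - 710) - 1*3829 = 1/(3*√127 - 710) - 1*3829 = 1/(-710 + 3*√127) - 3829 = -3829 + 1/(-710 + 3*√127)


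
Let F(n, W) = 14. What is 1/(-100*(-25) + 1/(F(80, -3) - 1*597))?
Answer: 583/1457499 ≈ 0.00040000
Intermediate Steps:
1/(-100*(-25) + 1/(F(80, -3) - 1*597)) = 1/(-100*(-25) + 1/(14 - 1*597)) = 1/(2500 + 1/(14 - 597)) = 1/(2500 + 1/(-583)) = 1/(2500 - 1/583) = 1/(1457499/583) = 583/1457499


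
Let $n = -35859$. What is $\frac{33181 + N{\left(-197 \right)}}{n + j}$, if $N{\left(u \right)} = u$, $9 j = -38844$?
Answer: $- \frac{32984}{40175} \approx -0.82101$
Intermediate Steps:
$j = -4316$ ($j = \frac{1}{9} \left(-38844\right) = -4316$)
$\frac{33181 + N{\left(-197 \right)}}{n + j} = \frac{33181 - 197}{-35859 - 4316} = \frac{32984}{-40175} = 32984 \left(- \frac{1}{40175}\right) = - \frac{32984}{40175}$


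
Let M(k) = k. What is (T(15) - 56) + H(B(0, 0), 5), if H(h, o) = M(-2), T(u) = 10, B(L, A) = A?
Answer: -48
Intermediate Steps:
H(h, o) = -2
(T(15) - 56) + H(B(0, 0), 5) = (10 - 56) - 2 = -46 - 2 = -48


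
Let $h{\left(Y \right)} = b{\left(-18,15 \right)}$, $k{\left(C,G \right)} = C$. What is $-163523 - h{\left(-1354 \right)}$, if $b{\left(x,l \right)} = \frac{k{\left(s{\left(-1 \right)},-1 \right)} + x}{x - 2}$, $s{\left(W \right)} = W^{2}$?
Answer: $- \frac{3270477}{20} \approx -1.6352 \cdot 10^{5}$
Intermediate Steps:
$b{\left(x,l \right)} = \frac{1 + x}{-2 + x}$ ($b{\left(x,l \right)} = \frac{\left(-1\right)^{2} + x}{x - 2} = \frac{1 + x}{-2 + x}$)
$h{\left(Y \right)} = \frac{17}{20}$ ($h{\left(Y \right)} = \frac{1 - 18}{-2 - 18} = \frac{1}{-20} \left(-17\right) = \left(- \frac{1}{20}\right) \left(-17\right) = \frac{17}{20}$)
$-163523 - h{\left(-1354 \right)} = -163523 - \frac{17}{20} = - \frac{3270477}{20}$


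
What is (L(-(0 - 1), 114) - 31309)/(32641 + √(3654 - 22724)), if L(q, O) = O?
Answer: -1018235995/1065453951 + 31195*I*√19070/1065453951 ≈ -0.95568 + 0.0040432*I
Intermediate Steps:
(L(-(0 - 1), 114) - 31309)/(32641 + √(3654 - 22724)) = (114 - 31309)/(32641 + √(3654 - 22724)) = -31195/(32641 + √(-19070)) = -31195/(32641 + I*√19070)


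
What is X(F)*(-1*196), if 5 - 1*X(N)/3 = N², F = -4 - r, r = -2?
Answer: -588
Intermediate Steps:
F = -2 (F = -4 - 1*(-2) = -4 + 2 = -2)
X(N) = 15 - 3*N²
X(F)*(-1*196) = (15 - 3*(-2)²)*(-1*196) = (15 - 3*4)*(-196) = (15 - 12)*(-196) = 3*(-196) = -588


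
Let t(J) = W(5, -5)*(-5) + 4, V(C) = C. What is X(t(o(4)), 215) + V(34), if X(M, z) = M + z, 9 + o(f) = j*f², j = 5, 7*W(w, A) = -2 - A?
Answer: 1756/7 ≈ 250.86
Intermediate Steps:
W(w, A) = -2/7 - A/7 (W(w, A) = (-2 - A)/7 = -2/7 - A/7)
o(f) = -9 + 5*f²
t(J) = 13/7 (t(J) = (-2/7 - ⅐*(-5))*(-5) + 4 = (-2/7 + 5/7)*(-5) + 4 = (3/7)*(-5) + 4 = -15/7 + 4 = 13/7)
X(t(o(4)), 215) + V(34) = (13/7 + 215) + 34 = 1518/7 + 34 = 1756/7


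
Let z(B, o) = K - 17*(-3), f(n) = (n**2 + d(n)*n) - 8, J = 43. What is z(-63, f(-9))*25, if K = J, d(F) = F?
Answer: 2350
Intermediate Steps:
K = 43
f(n) = -8 + 2*n**2 (f(n) = (n**2 + n*n) - 8 = (n**2 + n**2) - 8 = 2*n**2 - 8 = -8 + 2*n**2)
z(B, o) = 94 (z(B, o) = 43 - 17*(-3) = 43 + 51 = 94)
z(-63, f(-9))*25 = 94*25 = 2350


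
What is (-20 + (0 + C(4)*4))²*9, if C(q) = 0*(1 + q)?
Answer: 3600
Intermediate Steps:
C(q) = 0
(-20 + (0 + C(4)*4))²*9 = (-20 + (0 + 0*4))²*9 = (-20 + (0 + 0))²*9 = (-20 + 0)²*9 = (-20)²*9 = 400*9 = 3600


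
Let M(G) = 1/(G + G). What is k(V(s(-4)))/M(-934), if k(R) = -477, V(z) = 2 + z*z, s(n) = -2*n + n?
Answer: 891036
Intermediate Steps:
s(n) = -n
V(z) = 2 + z**2
M(G) = 1/(2*G)
k(V(s(-4)))/M(-934) = -477/((1/2)/(-934)) = -477/((1/2)*(-1/934)) = -477/(-1/1868) = -477*(-1868) = 891036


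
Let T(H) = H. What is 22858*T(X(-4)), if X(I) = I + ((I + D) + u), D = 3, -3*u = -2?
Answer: -297154/3 ≈ -99051.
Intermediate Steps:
u = ⅔ (u = -⅓*(-2) = ⅔ ≈ 0.66667)
X(I) = 11/3 + 2*I (X(I) = I + ((I + 3) + ⅔) = I + ((3 + I) + ⅔) = I + (11/3 + I) = 11/3 + 2*I)
22858*T(X(-4)) = 22858*(11/3 + 2*(-4)) = 22858*(11/3 - 8) = 22858*(-13/3) = -297154/3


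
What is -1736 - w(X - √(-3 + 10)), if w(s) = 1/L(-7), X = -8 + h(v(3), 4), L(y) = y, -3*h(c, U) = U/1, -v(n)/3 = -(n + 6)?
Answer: -12151/7 ≈ -1735.9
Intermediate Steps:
v(n) = 18 + 3*n (v(n) = -(-3)*(n + 6) = -(-3)*(6 + n) = -3*(-6 - n) = 18 + 3*n)
h(c, U) = -U/3 (h(c, U) = -U/(3*1) = -U/3)
X = -28/3 (X = -8 - ⅓*4 = -8 - 4/3 = -28/3 ≈ -9.3333)
w(s) = -⅐ (w(s) = 1/(-7) = -⅐)
-1736 - w(X - √(-3 + 10)) = -1736 - 1*(-⅐) = -1736 + ⅐ = -12151/7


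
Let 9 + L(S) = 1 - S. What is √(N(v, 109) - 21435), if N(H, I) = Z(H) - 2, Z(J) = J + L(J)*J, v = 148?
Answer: I*√44377 ≈ 210.66*I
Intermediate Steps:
L(S) = -8 - S (L(S) = -9 + (1 - S) = -8 - S)
Z(J) = J + J*(-8 - J) (Z(J) = J + (-8 - J)*J = J + J*(-8 - J))
N(H, I) = -2 - H*(7 + H) (N(H, I) = -H*(7 + H) - 2 = -2 - H*(7 + H))
√(N(v, 109) - 21435) = √((-2 - 1*148*(7 + 148)) - 21435) = √((-2 - 1*148*155) - 21435) = √((-2 - 22940) - 21435) = √(-22942 - 21435) = √(-44377) = I*√44377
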